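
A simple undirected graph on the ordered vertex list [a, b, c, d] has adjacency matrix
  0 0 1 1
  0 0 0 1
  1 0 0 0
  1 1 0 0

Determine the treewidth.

A width-1 tree decomposition is:
Bags: B1 = {b, d}  B2 = {a, d}  B3 = {a, c}
Tree: B1–B2, B2–B3
Each bag holds 2 vertices, so the decomposition has width 1, which upper-bounds the treewidth. Since G has at least one edge (e.g. d–b), it is not an edgeless graph, so tw(G) ≥ 1. The upper and lower bounds meet at 1, so that is the treewidth.

1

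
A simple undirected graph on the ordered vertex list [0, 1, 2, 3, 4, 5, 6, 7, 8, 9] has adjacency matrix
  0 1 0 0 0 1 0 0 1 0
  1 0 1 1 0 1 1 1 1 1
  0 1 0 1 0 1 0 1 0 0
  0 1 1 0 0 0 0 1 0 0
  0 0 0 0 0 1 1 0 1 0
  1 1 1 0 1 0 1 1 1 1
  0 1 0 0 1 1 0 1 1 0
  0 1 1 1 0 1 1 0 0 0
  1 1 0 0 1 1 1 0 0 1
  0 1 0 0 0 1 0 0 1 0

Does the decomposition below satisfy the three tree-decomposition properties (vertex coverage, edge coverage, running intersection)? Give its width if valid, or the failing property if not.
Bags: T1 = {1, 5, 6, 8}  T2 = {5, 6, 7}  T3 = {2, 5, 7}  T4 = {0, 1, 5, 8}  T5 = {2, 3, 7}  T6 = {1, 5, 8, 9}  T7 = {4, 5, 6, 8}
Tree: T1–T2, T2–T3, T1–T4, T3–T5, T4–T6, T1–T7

No — edge (1,7) lies in no bag.

A tree decomposition must satisfy three properties: every vertex lies in some bag; for every edge, both endpoints lie together in some bag; and for every vertex, the bags containing it form a connected subtree. Here edge (1,7) lies in no bag, so the decomposition is invalid.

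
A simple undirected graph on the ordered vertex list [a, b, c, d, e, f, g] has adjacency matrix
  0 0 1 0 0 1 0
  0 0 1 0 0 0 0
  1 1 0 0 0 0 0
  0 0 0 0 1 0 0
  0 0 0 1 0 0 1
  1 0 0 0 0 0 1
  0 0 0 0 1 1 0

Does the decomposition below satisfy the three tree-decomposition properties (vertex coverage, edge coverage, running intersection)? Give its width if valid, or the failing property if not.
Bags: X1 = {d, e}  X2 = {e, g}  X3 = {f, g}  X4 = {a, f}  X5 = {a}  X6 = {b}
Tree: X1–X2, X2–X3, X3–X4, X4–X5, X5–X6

No — vertex c appears in no bag.

A tree decomposition must satisfy three properties: every vertex lies in some bag; for every edge, both endpoints lie together in some bag; and for every vertex, the bags containing it form a connected subtree. Here vertex c appears in no bag, so the decomposition is invalid.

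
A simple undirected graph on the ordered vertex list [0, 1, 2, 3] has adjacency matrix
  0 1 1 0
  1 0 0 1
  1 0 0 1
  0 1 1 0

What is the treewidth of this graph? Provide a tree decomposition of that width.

Treewidth 2.
One such decomposition:
Bags: B1 = {0, 2, 3}  B2 = {0, 1, 3}
Tree: B1–B2

The largest bag has 3 vertices, giving width 2; this decomposition certifies tw(G) ≤ 2. Since 0–2–3–1–0 is a cycle in G, G is not acyclic. Forests are exactly the graphs of treewidth ≤ 1, so tw(G) ≥ 2. The upper and lower bounds meet at 2, so that is the treewidth.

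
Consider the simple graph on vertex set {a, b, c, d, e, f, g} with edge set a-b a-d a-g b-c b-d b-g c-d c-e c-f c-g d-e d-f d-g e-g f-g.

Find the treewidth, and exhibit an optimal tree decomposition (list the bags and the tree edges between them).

Each bag holds 4 vertices, so the decomposition has width 3, which upper-bounds the treewidth. For the lower bound, the 4 vertices {c, d, e, g} are pairwise adjacent, and any tree decomposition puts a clique entirely inside one bag — forcing width ≥ 3. Therefore the treewidth is 3.

Treewidth 3.
One such decomposition:
Bags: B1 = {b, c, d, g}  B2 = {c, d, e, g}  B3 = {c, d, f, g}  B4 = {a, b, d, g}
Tree: B1–B2, B1–B3, B1–B4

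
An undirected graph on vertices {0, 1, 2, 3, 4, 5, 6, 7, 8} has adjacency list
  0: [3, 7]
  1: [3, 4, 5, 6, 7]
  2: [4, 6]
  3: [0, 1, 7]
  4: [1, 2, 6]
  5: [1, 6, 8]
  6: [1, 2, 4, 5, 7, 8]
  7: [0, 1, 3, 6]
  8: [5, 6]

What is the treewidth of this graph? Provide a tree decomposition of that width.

Every bag has size at most 3, so the width is 3 − 1 = 2 and tw(G) ≤ 2. Conversely, {0, 3, 7} is a clique of size 3, and the vertices of any clique must share a bag in every tree decomposition; so some bag has ≥ 3 vertices and tw(G) ≥ 2. The upper and lower bounds meet at 2, so that is the treewidth.

Treewidth 2.
One optimal decomposition is:
Bags: B1 = {1, 4, 6}  B2 = {2, 4, 6}  B3 = {1, 6, 7}  B4 = {1, 5, 6}  B5 = {1, 3, 7}  B6 = {0, 3, 7}  B7 = {5, 6, 8}
Tree: B1–B2, B1–B3, B3–B4, B3–B5, B5–B6, B4–B7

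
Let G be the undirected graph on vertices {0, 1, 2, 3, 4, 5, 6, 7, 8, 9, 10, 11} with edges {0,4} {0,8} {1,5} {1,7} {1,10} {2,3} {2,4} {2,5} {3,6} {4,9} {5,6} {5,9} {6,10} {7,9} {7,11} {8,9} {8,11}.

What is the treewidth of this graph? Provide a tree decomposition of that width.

Treewidth 3.
One such decomposition:
Bags: B1 = {1, 3, 6, 10}  B2 = {1, 3, 5, 6}  B3 = {1, 2, 3, 5}  B4 = {1, 2, 5, 7}  B5 = {2, 5, 7, 9}  B6 = {2, 4, 7, 9}  B7 = {4, 7, 9, 11}  B8 = {4, 8, 9, 11}  B9 = {0, 4, 8, 11}
Tree: B1–B2, B2–B3, B3–B4, B4–B5, B5–B6, B6–B7, B7–B8, B8–B9

Each bag holds 4 vertices, so the decomposition has width 3, which upper-bounds the treewidth. For the lower bound: the 4 vertex sets {3,6,10}, {1}, {5}, {2,4,7,9} are disjoint, each induces a connected subgraph, and every pair is joined by at least one edge of G. Contracting each set to a single vertex therefore yields K_{4} as a minor, and since treewidth is minor-monotone, tw(G) ≥ tw(K_{4}) = 3. Combining the bounds, tw(G) = 3.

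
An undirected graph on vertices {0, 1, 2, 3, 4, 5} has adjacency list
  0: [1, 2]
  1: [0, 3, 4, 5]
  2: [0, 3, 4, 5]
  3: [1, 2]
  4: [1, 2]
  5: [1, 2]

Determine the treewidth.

A width-2 tree decomposition is:
Bags: B1 = {0, 1, 2}  B2 = {1, 2, 5}  B3 = {1, 2, 3}  B4 = {1, 2, 4}
Tree: B1–B2, B2–B3, B3–B4
Each bag holds 3 vertices, so the decomposition has width 2, which upper-bounds the treewidth. For the lower bound, G contains the cycle 1–0–2–5–1, so G is not a forest; only forests have treewidth ≤ 1, hence tw(G) ≥ 2. Combining the bounds, tw(G) = 2.

2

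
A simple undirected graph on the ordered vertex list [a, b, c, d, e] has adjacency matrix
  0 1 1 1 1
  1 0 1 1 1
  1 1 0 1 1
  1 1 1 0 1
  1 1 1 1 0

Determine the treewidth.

4

A width-4 tree decomposition is:
Bags: B1 = {a, b, c, d, e}
Tree: (single bag)
With just one bag of size 5, the width is 5 − 1 = 4, so tw(G) ≤ 4. On the other hand G contains the 5-clique {a, b, c, d, e}. A clique must lie in a single bag of any decomposition, so no decomposition can have width below 4. The upper and lower bounds meet at 4, so that is the treewidth.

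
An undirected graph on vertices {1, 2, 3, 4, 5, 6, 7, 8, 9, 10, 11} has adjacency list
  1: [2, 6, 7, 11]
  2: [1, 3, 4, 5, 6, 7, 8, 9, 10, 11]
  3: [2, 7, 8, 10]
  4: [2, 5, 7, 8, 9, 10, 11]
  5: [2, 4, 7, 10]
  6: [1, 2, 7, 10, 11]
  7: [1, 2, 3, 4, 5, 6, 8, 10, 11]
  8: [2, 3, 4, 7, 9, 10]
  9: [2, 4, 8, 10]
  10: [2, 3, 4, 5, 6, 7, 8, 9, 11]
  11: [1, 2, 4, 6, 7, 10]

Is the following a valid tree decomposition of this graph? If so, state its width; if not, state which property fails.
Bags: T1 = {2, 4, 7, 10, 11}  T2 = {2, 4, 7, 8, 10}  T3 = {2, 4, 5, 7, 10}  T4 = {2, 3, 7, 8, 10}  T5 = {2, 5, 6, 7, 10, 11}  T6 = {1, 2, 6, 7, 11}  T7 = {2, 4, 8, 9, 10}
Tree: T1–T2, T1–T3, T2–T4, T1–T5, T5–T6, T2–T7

A tree decomposition must satisfy three properties: every vertex lies in some bag; for every edge, both endpoints lie together in some bag; and for every vertex, the bags containing it form a connected subtree. Here bags containing vertex 5 are not connected in the tree, so the decomposition is invalid.

No — bags containing vertex 5 are not connected in the tree.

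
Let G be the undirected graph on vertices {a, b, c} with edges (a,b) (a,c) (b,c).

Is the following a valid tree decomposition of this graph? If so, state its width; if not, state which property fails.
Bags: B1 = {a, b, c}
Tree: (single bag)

Checking the three conditions: (i) the bags cover all of {a, b, c}; (ii) for each edge, some bag contains both endpoints; (iii) the bags containing any fixed vertex form a subtree. All hold, so the decomposition is valid with width 3 − 1 = 2.

Yes; width 2.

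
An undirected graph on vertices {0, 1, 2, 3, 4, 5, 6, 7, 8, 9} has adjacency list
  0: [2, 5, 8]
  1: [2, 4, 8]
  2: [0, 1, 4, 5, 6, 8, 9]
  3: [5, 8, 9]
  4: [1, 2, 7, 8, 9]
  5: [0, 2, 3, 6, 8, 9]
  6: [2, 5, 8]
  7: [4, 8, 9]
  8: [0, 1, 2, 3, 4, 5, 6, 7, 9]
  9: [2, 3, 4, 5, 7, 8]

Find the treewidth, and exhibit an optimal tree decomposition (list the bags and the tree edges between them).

The largest bag has 4 vertices, giving width 3; this decomposition certifies tw(G) ≤ 3. On the other hand G contains the 4-clique {1, 2, 4, 8}. A clique must lie in a single bag of any decomposition, so no decomposition can have width below 3. Therefore the treewidth is 3.

Treewidth 3.
One optimal decomposition is:
Bags: B1 = {2, 5, 8, 9}  B2 = {2, 4, 8, 9}  B3 = {0, 2, 5, 8}  B4 = {2, 5, 6, 8}  B5 = {3, 5, 8, 9}  B6 = {4, 7, 8, 9}  B7 = {1, 2, 4, 8}
Tree: B1–B2, B1–B3, B3–B4, B1–B5, B2–B6, B2–B7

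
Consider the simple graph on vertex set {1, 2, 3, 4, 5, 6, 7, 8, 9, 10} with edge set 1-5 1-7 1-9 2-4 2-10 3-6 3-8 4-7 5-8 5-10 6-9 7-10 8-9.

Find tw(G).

2

A width-2 tree decomposition is:
Bags: B1 = {3, 6, 8}  B2 = {6, 8, 9}  B3 = {5, 8, 9}  B4 = {1, 5, 9}  B5 = {1, 5, 10}  B6 = {1, 7, 10}  B7 = {2, 7, 10}  B8 = {2, 4, 7}
Tree: B1–B2, B2–B3, B3–B4, B4–B5, B5–B6, B6–B7, B7–B8
The largest bag has 3 vertices, giving width 2; this decomposition certifies tw(G) ≤ 2. The edges 3–6–9–8–3 form a cycle, so G is not a tree and its treewidth is at least 2. The upper and lower bounds meet at 2, so that is the treewidth.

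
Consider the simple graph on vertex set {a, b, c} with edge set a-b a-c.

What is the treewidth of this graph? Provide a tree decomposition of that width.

Treewidth 1.
One such decomposition:
Bags: B1 = {a, b}  B2 = {a, c}
Tree: B1–B2

The largest bag has 2 vertices, giving width 1; this decomposition certifies tw(G) ≤ 1. Any graph with an edge has treewidth ≥ 1, and G has the edge b–a. The upper and lower bounds meet at 1, so that is the treewidth.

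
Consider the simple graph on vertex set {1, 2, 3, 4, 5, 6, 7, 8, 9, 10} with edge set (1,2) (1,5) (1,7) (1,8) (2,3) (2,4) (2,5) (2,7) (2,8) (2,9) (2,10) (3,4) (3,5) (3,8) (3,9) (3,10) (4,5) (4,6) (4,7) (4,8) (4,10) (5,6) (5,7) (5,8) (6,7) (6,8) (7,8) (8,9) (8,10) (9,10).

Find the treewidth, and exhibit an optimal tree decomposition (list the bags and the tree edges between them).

Every bag has size at most 5, so the width is 5 − 1 = 4 and tw(G) ≤ 4. Conversely, {1, 2, 5, 7, 8} is a clique of size 5, and the vertices of any clique must share a bag in every tree decomposition; so some bag has ≥ 5 vertices and tw(G) ≥ 4. The upper and lower bounds meet at 4, so that is the treewidth.

Treewidth 4.
One optimal decomposition is:
Bags: B1 = {2, 4, 5, 7, 8}  B2 = {1, 2, 5, 7, 8}  B3 = {2, 3, 4, 5, 8}  B4 = {2, 3, 4, 8, 10}  B5 = {4, 5, 6, 7, 8}  B6 = {2, 3, 8, 9, 10}
Tree: B1–B2, B1–B3, B3–B4, B1–B5, B4–B6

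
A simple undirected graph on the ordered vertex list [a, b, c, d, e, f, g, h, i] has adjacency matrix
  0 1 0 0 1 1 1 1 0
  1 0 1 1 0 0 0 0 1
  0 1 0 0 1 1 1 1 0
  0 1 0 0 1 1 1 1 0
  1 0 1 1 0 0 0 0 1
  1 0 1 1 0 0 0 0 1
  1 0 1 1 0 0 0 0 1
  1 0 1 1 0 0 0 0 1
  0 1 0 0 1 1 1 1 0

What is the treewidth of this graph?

4

A width-4 tree decomposition is:
Bags: B1 = {a, c, d, f, i}  B2 = {a, c, d, h, i}  B3 = {a, b, c, d, i}  B4 = {a, c, d, e, i}  B5 = {a, c, d, g, i}
Tree: B1–B2, B2–B3, B3–B4, B4–B5
The largest bag has 5 vertices, giving width 4; this decomposition certifies tw(G) ≤ 4. For the lower bound: the 5 vertex sets {d,f}, {c,h}, {a,b}, {i}, {e} are disjoint, each induces a connected subgraph, and every pair is joined by at least one edge of G. Contracting each set to a single vertex therefore yields K_{5} as a minor, and since treewidth is minor-monotone, tw(G) ≥ tw(K_{5}) = 4. Hence tw(G) = 4 exactly.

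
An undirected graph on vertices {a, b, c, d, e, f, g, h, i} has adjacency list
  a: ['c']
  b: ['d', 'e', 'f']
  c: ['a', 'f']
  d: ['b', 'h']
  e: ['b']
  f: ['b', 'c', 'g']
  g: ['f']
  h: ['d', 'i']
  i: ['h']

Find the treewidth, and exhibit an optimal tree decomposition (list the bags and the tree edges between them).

Treewidth 1.
Bags: B1 = {b, d}  B2 = {b, f}  B3 = {c, f}  B4 = {a, c}  B5 = {d, h}  B6 = {h, i}  B7 = {f, g}  B8 = {b, e}
Tree: B1–B2, B2–B3, B3–B4, B1–B5, B5–B6, B2–B7, B2–B8

Each bag holds 2 vertices, so the decomposition has width 1, which upper-bounds the treewidth. G has an edge, so its treewidth is at least 1. Therefore the treewidth is 1.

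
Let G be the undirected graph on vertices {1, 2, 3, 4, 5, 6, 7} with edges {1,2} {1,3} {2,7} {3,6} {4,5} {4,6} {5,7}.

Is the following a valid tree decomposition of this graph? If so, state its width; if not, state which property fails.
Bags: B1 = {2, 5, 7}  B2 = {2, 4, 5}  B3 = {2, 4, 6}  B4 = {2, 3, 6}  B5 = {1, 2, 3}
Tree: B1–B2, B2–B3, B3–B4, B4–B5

Checking the three conditions: (i) the bags cover all of {1, 2, 3, 4, 5, 6, 7}; (ii) for each edge, some bag contains both endpoints; (iii) the bags containing any fixed vertex form a subtree. All hold, so the decomposition is valid with width 3 − 1 = 2.

Yes; width 2.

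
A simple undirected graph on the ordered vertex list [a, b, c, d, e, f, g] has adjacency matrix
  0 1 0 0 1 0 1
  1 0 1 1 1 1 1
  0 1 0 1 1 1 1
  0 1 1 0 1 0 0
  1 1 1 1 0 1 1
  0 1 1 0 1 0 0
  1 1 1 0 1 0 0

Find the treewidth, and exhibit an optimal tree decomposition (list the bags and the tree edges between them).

Each bag holds 4 vertices, so the decomposition has width 3, which upper-bounds the treewidth. Conversely, {b, c, d, e} is a clique of size 4, and the vertices of any clique must share a bag in every tree decomposition; so some bag has ≥ 4 vertices and tw(G) ≥ 3. Hence tw(G) = 3 exactly.

Treewidth 3.
One optimal decomposition is:
Bags: B1 = {b, c, e, g}  B2 = {b, c, d, e}  B3 = {a, b, e, g}  B4 = {b, c, e, f}
Tree: B1–B2, B1–B3, B1–B4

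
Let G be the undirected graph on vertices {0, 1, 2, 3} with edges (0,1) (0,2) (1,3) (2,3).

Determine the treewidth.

A width-2 tree decomposition is:
Bags: B1 = {0, 1, 2}  B2 = {1, 2, 3}
Tree: B1–B2
Each bag holds 3 vertices, so the decomposition has width 2, which upper-bounds the treewidth. The edges 1–0–2–3–1 form a cycle, so G is not a tree and its treewidth is at least 2. The upper and lower bounds meet at 2, so that is the treewidth.

2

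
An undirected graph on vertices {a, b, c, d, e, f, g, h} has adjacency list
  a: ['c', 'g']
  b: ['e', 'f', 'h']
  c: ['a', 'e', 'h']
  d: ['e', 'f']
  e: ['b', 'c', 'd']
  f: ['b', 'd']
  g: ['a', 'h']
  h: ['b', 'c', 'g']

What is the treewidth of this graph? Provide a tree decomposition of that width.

The largest bag has 3 vertices, giving width 2; this decomposition certifies tw(G) ≤ 2. The edges a–g–h–c–a form a cycle, so G is not a tree and its treewidth is at least 2. Combining the bounds, tw(G) = 2.

Treewidth 2.
Bags: B1 = {a, c, g}  B2 = {c, g, h}  B3 = {c, e, h}  B4 = {b, e, h}  B5 = {b, d, e}  B6 = {b, d, f}
Tree: B1–B2, B2–B3, B3–B4, B4–B5, B5–B6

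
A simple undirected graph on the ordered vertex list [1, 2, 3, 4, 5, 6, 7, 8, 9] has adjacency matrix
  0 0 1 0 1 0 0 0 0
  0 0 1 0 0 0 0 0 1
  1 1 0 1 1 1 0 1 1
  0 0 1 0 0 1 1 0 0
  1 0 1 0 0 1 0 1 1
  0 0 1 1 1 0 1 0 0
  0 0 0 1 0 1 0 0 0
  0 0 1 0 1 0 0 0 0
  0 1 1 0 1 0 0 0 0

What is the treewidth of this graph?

2

A width-2 tree decomposition is:
Bags: B1 = {3, 5, 9}  B2 = {3, 5, 8}  B3 = {3, 5, 6}  B4 = {3, 4, 6}  B5 = {4, 6, 7}  B6 = {2, 3, 9}  B7 = {1, 3, 5}
Tree: B1–B2, B1–B3, B3–B4, B4–B5, B1–B6, B2–B7
Each bag holds 3 vertices, so the decomposition has width 2, which upper-bounds the treewidth. On the other hand G contains the 3-clique {2, 3, 9}. A clique must lie in a single bag of any decomposition, so no decomposition can have width below 2. Therefore the treewidth is 2.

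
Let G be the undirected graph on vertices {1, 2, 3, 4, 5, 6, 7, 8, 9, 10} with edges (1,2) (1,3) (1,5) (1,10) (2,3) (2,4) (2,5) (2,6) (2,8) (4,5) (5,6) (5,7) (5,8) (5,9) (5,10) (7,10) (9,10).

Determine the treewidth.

2

A width-2 tree decomposition is:
Bags: B1 = {1, 5, 10}  B2 = {1, 2, 5}  B3 = {1, 2, 3}  B4 = {2, 5, 8}  B5 = {2, 5, 6}  B6 = {2, 4, 5}  B7 = {5, 7, 10}  B8 = {5, 9, 10}
Tree: B1–B2, B2–B3, B2–B4, B2–B5, B5–B6, B1–B7, B7–B8
The largest bag has 3 vertices, giving width 2; this decomposition certifies tw(G) ≤ 2. Conversely, {1, 2, 3} is a clique of size 3, and the vertices of any clique must share a bag in every tree decomposition; so some bag has ≥ 3 vertices and tw(G) ≥ 2. The upper and lower bounds meet at 2, so that is the treewidth.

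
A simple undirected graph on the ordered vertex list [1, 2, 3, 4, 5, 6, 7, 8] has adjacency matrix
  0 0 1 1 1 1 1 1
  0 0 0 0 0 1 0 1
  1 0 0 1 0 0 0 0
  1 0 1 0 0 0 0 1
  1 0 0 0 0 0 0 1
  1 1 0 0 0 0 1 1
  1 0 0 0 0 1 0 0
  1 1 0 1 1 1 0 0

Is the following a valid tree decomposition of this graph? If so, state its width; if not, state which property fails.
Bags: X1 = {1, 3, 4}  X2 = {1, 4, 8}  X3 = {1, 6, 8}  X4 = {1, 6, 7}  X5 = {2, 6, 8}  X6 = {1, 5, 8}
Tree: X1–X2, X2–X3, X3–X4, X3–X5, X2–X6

Yes; width 2.

Vertex coverage: the bags together contain {1, 2, 3, 4, 5, 6, 7, 8}, the full vertex set. Edge coverage: each edge of G has both endpoints in at least one bag. Running intersection: for every vertex, the bags containing it form a connected subtree. All three properties hold, so this is a valid tree decomposition of width max|bag| − 1 = 2, and hence tw(G) ≤ 2.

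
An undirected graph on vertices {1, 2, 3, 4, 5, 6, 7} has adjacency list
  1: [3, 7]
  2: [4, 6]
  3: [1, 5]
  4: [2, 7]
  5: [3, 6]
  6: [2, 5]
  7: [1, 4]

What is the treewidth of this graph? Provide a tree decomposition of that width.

Every bag has size at most 3, so the width is 3 − 1 = 2 and tw(G) ≤ 2. The edges 7–1–3–5–6–2–4–7 form a cycle, so G is not a tree and its treewidth is at least 2. The upper and lower bounds meet at 2, so that is the treewidth.

Treewidth 2.
One such decomposition:
Bags: B1 = {1, 3, 7}  B2 = {3, 5, 7}  B3 = {5, 6, 7}  B4 = {2, 6, 7}  B5 = {2, 4, 7}
Tree: B1–B2, B2–B3, B3–B4, B4–B5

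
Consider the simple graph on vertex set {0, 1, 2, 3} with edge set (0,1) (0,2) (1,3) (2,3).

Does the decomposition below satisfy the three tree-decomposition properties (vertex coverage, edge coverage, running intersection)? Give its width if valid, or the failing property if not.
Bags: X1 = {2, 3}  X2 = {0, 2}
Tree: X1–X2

No — vertex 1 appears in no bag.

A tree decomposition must satisfy three properties: every vertex lies in some bag; for every edge, both endpoints lie together in some bag; and for every vertex, the bags containing it form a connected subtree. Here vertex 1 appears in no bag, so the decomposition is invalid.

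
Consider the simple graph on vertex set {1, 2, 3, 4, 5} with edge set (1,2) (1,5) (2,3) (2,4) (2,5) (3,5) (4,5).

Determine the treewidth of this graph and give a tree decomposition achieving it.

Each bag holds 3 vertices, so the decomposition has width 2, which upper-bounds the treewidth. Conversely, {1, 2, 5} is a clique of size 3, and the vertices of any clique must share a bag in every tree decomposition; so some bag has ≥ 3 vertices and tw(G) ≥ 2. Therefore the treewidth is 2.

Treewidth 2.
One such decomposition:
Bags: B1 = {2, 3, 5}  B2 = {2, 4, 5}  B3 = {1, 2, 5}
Tree: B1–B2, B1–B3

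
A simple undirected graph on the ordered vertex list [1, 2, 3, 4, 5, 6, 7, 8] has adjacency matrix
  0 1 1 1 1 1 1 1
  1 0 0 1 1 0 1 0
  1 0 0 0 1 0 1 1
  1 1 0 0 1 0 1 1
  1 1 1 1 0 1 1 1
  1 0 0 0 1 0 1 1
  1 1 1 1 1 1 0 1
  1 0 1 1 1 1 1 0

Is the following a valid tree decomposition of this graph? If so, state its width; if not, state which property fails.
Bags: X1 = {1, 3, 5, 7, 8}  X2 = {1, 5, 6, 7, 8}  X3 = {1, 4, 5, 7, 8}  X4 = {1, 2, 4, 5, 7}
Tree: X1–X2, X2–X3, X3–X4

Yes; width 4.

Vertex coverage: the bags together contain {1, 2, 3, 4, 5, 6, 7, 8}, the full vertex set. Edge coverage: each edge of G has both endpoints in at least one bag. Running intersection: for every vertex, the bags containing it form a connected subtree. All three properties hold, so this is a valid tree decomposition of width max|bag| − 1 = 4, and hence tw(G) ≤ 4.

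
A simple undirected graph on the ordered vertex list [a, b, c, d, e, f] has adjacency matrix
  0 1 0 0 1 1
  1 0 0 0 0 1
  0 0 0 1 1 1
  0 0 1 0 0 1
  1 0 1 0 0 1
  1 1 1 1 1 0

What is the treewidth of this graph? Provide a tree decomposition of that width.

Treewidth 2.
One optimal decomposition is:
Bags: B1 = {a, e, f}  B2 = {c, e, f}  B3 = {c, d, f}  B4 = {a, b, f}
Tree: B1–B2, B2–B3, B1–B4

Each bag holds 3 vertices, so the decomposition has width 2, which upper-bounds the treewidth. On the other hand G contains the 3-clique {c, d, f}. A clique must lie in a single bag of any decomposition, so no decomposition can have width below 2. The upper and lower bounds meet at 2, so that is the treewidth.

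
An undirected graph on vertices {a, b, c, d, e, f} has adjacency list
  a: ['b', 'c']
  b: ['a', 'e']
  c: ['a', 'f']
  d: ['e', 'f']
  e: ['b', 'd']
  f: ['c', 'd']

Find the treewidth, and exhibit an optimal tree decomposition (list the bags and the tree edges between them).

The largest bag has 3 vertices, giving width 2; this decomposition certifies tw(G) ≤ 2. For the lower bound, G contains the cycle b–e–d–f–c–a–b, so G is not a forest; only forests have treewidth ≤ 1, hence tw(G) ≥ 2. The upper and lower bounds meet at 2, so that is the treewidth.

Treewidth 2.
One optimal decomposition is:
Bags: B1 = {b, d, e}  B2 = {b, d, f}  B3 = {b, c, f}  B4 = {a, b, c}
Tree: B1–B2, B2–B3, B3–B4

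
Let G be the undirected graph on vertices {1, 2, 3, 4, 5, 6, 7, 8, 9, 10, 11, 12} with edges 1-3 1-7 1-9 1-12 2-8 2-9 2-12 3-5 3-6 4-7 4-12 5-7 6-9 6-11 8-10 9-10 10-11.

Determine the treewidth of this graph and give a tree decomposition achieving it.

Treewidth 3.
One optimal decomposition is:
Bags: B1 = {3, 4, 5, 7}  B2 = {1, 3, 4, 7}  B3 = {1, 3, 4, 12}  B4 = {1, 3, 6, 12}  B5 = {1, 6, 9, 12}  B6 = {2, 6, 9, 12}  B7 = {2, 6, 9, 11}  B8 = {2, 9, 10, 11}  B9 = {2, 8, 10, 11}
Tree: B1–B2, B2–B3, B3–B4, B4–B5, B5–B6, B6–B7, B7–B8, B8–B9

Each bag holds 4 vertices, so the decomposition has width 3, which upper-bounds the treewidth. For the lower bound: the 4 vertex sets {4,5,7}, {3}, {1}, {2,6,9,12} are disjoint, each induces a connected subgraph, and every pair is joined by at least one edge of G. Contracting each set to a single vertex therefore yields K_{4} as a minor, and since treewidth is minor-monotone, tw(G) ≥ tw(K_{4}) = 3. The upper and lower bounds meet at 3, so that is the treewidth.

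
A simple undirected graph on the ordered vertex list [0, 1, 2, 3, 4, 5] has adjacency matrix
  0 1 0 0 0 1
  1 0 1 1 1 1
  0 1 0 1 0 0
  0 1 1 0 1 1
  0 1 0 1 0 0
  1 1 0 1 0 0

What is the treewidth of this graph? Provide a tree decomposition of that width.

Treewidth 2.
Bags: B1 = {0, 1, 5}  B2 = {1, 3, 5}  B3 = {1, 3, 4}  B4 = {1, 2, 3}
Tree: B1–B2, B2–B3, B2–B4

The largest bag has 3 vertices, giving width 2; this decomposition certifies tw(G) ≤ 2. For the lower bound, the 3 vertices {0, 1, 5} are pairwise adjacent, and any tree decomposition puts a clique entirely inside one bag — forcing width ≥ 2. Combining the bounds, tw(G) = 2.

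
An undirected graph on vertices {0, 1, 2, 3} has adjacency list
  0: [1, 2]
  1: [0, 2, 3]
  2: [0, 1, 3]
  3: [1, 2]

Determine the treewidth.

A width-2 tree decomposition is:
Bags: B1 = {1, 2, 3}  B2 = {0, 1, 2}
Tree: B1–B2
The largest bag has 3 vertices, giving width 2; this decomposition certifies tw(G) ≤ 2. Conversely, {0, 1, 2} is a clique of size 3, and the vertices of any clique must share a bag in every tree decomposition; so some bag has ≥ 3 vertices and tw(G) ≥ 2. Hence tw(G) = 2 exactly.

2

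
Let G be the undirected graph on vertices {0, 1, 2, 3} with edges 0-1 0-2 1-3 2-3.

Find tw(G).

A width-2 tree decomposition is:
Bags: B1 = {0, 2, 3}  B2 = {0, 1, 3}
Tree: B1–B2
Every bag has size at most 3, so the width is 3 − 1 = 2 and tw(G) ≤ 2. Since 0–2–3–1–0 is a cycle in G, G is not acyclic. Forests are exactly the graphs of treewidth ≤ 1, so tw(G) ≥ 2. Combining the bounds, tw(G) = 2.

2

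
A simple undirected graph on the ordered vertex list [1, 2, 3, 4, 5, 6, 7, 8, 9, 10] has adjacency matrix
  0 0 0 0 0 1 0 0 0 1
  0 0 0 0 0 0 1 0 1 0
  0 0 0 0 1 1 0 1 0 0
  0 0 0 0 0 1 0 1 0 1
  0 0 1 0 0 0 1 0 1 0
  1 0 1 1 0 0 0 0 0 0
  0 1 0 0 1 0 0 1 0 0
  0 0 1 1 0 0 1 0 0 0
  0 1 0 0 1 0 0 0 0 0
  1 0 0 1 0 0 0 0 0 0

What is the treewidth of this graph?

A width-2 tree decomposition is:
Bags: B1 = {2, 5, 9}  B2 = {2, 5, 7}  B3 = {3, 5, 7}  B4 = {3, 7, 8}  B5 = {3, 6, 8}  B6 = {4, 6, 8}  B7 = {1, 4, 6}  B8 = {1, 4, 10}
Tree: B1–B2, B2–B3, B3–B4, B4–B5, B5–B6, B6–B7, B7–B8
Each bag holds 3 vertices, so the decomposition has width 2, which upper-bounds the treewidth. The edges 9–2–7–5–9 form a cycle, so G is not a tree and its treewidth is at least 2. The upper and lower bounds meet at 2, so that is the treewidth.

2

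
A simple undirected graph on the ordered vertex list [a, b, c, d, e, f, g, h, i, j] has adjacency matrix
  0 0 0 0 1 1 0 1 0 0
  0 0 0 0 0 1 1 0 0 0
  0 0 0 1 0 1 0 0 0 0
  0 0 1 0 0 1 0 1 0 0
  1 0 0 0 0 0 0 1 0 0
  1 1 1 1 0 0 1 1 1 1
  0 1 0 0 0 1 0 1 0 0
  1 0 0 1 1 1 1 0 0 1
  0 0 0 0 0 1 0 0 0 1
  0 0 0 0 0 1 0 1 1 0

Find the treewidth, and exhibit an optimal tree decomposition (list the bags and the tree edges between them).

Treewidth 2.
One optimal decomposition is:
Bags: B1 = {f, g, h}  B2 = {b, f, g}  B3 = {f, h, j}  B4 = {d, f, h}  B5 = {c, d, f}  B6 = {f, i, j}  B7 = {a, f, h}  B8 = {a, e, h}
Tree: B1–B2, B1–B3, B3–B4, B4–B5, B3–B6, B4–B7, B7–B8

Every bag has size at most 3, so the width is 3 − 1 = 2 and tw(G) ≤ 2. For the lower bound, the 3 vertices {a, e, h} are pairwise adjacent, and any tree decomposition puts a clique entirely inside one bag — forcing width ≥ 2. Combining the bounds, tw(G) = 2.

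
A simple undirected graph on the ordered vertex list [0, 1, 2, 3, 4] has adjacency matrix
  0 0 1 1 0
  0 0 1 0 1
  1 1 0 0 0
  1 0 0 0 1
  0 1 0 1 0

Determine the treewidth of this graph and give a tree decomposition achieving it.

Each bag holds 3 vertices, so the decomposition has width 2, which upper-bounds the treewidth. For the lower bound, G contains the cycle 4–3–0–2–1–4, so G is not a forest; only forests have treewidth ≤ 1, hence tw(G) ≥ 2. Combining the bounds, tw(G) = 2.

Treewidth 2.
Bags: B1 = {0, 3, 4}  B2 = {0, 2, 4}  B3 = {1, 2, 4}
Tree: B1–B2, B2–B3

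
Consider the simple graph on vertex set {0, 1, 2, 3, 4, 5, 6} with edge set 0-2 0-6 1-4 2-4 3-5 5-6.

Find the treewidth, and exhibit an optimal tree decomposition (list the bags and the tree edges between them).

Each bag holds 2 vertices, so the decomposition has width 1, which upper-bounds the treewidth. Since G has at least one edge (e.g. 1–4), it is not an edgeless graph, so tw(G) ≥ 1. Hence tw(G) = 1 exactly.

Treewidth 1.
One optimal decomposition is:
Bags: B1 = {1, 4}  B2 = {2, 4}  B3 = {0, 2}  B4 = {0, 6}  B5 = {5, 6}  B6 = {3, 5}
Tree: B1–B2, B2–B3, B3–B4, B4–B5, B5–B6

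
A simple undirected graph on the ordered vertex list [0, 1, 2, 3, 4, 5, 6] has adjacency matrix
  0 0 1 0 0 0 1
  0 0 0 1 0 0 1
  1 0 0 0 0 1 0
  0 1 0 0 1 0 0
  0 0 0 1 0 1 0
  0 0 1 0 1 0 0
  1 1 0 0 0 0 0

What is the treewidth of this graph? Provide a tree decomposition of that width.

Each bag holds 3 vertices, so the decomposition has width 2, which upper-bounds the treewidth. Since 4–3–1–6–0–2–5–4 is a cycle in G, G is not acyclic. Forests are exactly the graphs of treewidth ≤ 1, so tw(G) ≥ 2. Therefore the treewidth is 2.

Treewidth 2.
One optimal decomposition is:
Bags: B1 = {1, 3, 4}  B2 = {1, 4, 6}  B3 = {0, 4, 6}  B4 = {0, 2, 4}  B5 = {2, 4, 5}
Tree: B1–B2, B2–B3, B3–B4, B4–B5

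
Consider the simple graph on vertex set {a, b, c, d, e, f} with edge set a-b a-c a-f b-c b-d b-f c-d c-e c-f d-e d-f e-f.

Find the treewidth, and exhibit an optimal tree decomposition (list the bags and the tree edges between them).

Treewidth 3.
One such decomposition:
Bags: B1 = {c, d, e, f}  B2 = {b, c, d, f}  B3 = {a, b, c, f}
Tree: B1–B2, B2–B3

The largest bag has 4 vertices, giving width 3; this decomposition certifies tw(G) ≤ 3. Conversely, {c, d, e, f} is a clique of size 4, and the vertices of any clique must share a bag in every tree decomposition; so some bag has ≥ 4 vertices and tw(G) ≥ 3. Hence tw(G) = 3 exactly.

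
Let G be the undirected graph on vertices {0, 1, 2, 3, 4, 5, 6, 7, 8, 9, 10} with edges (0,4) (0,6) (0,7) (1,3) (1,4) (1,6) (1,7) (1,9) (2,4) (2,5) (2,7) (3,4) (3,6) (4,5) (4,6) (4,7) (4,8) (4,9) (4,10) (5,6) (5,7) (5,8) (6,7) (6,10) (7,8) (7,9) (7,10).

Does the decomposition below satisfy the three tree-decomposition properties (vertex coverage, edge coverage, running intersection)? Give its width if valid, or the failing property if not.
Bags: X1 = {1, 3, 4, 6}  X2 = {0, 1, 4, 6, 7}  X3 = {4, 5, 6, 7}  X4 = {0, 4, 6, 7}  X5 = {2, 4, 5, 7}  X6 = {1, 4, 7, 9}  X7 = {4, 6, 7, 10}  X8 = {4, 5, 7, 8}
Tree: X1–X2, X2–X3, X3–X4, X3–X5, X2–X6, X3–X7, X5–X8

No — bags containing vertex 0 are not connected in the tree.

A tree decomposition must satisfy three properties: every vertex lies in some bag; for every edge, both endpoints lie together in some bag; and for every vertex, the bags containing it form a connected subtree. Here bags containing vertex 0 are not connected in the tree, so the decomposition is invalid.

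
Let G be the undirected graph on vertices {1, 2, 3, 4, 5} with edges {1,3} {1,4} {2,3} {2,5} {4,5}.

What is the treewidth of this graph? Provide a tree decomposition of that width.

Every bag has size at most 3, so the width is 3 − 1 = 2 and tw(G) ≤ 2. For the lower bound, G contains the cycle 4–1–3–2–5–4, so G is not a forest; only forests have treewidth ≤ 1, hence tw(G) ≥ 2. Combining the bounds, tw(G) = 2.

Treewidth 2.
Bags: B1 = {1, 3, 4}  B2 = {2, 3, 4}  B3 = {2, 4, 5}
Tree: B1–B2, B2–B3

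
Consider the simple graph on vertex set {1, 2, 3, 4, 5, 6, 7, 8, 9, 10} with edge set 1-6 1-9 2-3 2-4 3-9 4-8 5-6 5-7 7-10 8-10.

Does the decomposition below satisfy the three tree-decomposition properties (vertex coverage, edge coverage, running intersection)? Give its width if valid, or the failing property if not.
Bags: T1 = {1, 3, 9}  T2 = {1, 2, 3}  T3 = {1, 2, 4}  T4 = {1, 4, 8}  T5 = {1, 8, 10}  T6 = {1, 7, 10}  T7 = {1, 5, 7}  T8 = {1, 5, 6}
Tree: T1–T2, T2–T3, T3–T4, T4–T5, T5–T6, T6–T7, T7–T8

Yes; width 2.

Checking the three conditions: (i) the bags cover all of {1, 2, 3, 4, 5, 6, 7, 8, 9, 10}; (ii) for each edge, some bag contains both endpoints; (iii) the bags containing any fixed vertex form a subtree. All hold, so the decomposition is valid with width 3 − 1 = 2.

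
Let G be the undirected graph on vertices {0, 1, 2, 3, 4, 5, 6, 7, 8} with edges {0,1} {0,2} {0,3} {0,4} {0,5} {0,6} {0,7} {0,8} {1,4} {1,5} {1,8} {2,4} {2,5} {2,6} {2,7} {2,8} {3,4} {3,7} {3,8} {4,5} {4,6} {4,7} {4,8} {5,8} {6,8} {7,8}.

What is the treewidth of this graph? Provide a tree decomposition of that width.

Treewidth 4.
Bags: B1 = {0, 2, 4, 5, 8}  B2 = {0, 2, 4, 7, 8}  B3 = {0, 2, 4, 6, 8}  B4 = {0, 3, 4, 7, 8}  B5 = {0, 1, 4, 5, 8}
Tree: B1–B2, B1–B3, B2–B4, B1–B5

Each bag holds 5 vertices, so the decomposition has width 4, which upper-bounds the treewidth. For the lower bound, the 5 vertices {0, 1, 4, 5, 8} are pairwise adjacent, and any tree decomposition puts a clique entirely inside one bag — forcing width ≥ 4. Therefore the treewidth is 4.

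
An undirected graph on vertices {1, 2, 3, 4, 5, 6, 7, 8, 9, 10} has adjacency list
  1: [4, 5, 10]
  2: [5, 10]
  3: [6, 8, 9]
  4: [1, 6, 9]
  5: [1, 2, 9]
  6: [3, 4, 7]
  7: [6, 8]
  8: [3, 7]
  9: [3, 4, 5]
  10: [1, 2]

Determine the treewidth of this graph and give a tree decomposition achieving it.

Treewidth 2.
Bags: B1 = {3, 7, 8}  B2 = {3, 6, 7}  B3 = {3, 6, 9}  B4 = {4, 6, 9}  B5 = {4, 5, 9}  B6 = {1, 4, 5}  B7 = {1, 2, 5}  B8 = {1, 2, 10}
Tree: B1–B2, B2–B3, B3–B4, B4–B5, B5–B6, B6–B7, B7–B8

The largest bag has 3 vertices, giving width 2; this decomposition certifies tw(G) ≤ 2. Since 8–7–6–3–8 is a cycle in G, G is not acyclic. Forests are exactly the graphs of treewidth ≤ 1, so tw(G) ≥ 2. Combining the bounds, tw(G) = 2.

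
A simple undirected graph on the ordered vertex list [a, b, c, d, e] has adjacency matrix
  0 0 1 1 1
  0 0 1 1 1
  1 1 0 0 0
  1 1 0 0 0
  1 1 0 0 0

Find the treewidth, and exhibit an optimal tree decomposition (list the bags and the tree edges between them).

Treewidth 2.
One such decomposition:
Bags: B1 = {a, b, d}  B2 = {a, b, c}  B3 = {a, b, e}
Tree: B1–B2, B2–B3

The largest bag has 3 vertices, giving width 2; this decomposition certifies tw(G) ≤ 2. Since d–a–c–b–d is a cycle in G, G is not acyclic. Forests are exactly the graphs of treewidth ≤ 1, so tw(G) ≥ 2. The upper and lower bounds meet at 2, so that is the treewidth.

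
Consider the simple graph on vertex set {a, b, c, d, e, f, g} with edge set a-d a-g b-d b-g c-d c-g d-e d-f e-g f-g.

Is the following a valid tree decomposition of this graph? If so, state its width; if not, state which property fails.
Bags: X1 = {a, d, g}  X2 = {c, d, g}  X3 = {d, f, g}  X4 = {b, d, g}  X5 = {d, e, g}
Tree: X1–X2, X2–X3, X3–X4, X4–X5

Yes; width 2.

Checking the three conditions: (i) the bags cover all of {a, b, c, d, e, f, g}; (ii) for each edge, some bag contains both endpoints; (iii) the bags containing any fixed vertex form a subtree. All hold, so the decomposition is valid with width 3 − 1 = 2.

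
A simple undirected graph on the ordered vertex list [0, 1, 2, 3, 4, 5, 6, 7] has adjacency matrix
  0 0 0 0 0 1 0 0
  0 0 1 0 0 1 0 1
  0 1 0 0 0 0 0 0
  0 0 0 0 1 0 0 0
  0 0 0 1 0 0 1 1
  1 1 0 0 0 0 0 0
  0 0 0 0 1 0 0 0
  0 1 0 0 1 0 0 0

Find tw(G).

A width-1 tree decomposition is:
Bags: B1 = {4, 7}  B2 = {1, 7}  B3 = {4, 6}  B4 = {1, 2}  B5 = {3, 4}  B6 = {1, 5}  B7 = {0, 5}
Tree: B1–B2, B1–B3, B2–B4, B3–B5, B2–B6, B6–B7
Each bag holds 2 vertices, so the decomposition has width 1, which upper-bounds the treewidth. Since G has at least one edge (e.g. 7–4), it is not an edgeless graph, so tw(G) ≥ 1. Combining the bounds, tw(G) = 1.

1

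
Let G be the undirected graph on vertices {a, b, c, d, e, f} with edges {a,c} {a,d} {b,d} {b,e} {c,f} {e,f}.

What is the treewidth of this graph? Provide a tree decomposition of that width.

The largest bag has 3 vertices, giving width 2; this decomposition certifies tw(G) ≤ 2. For the lower bound, G contains the cycle a–d–b–e–f–c–a, so G is not a forest; only forests have treewidth ≤ 1, hence tw(G) ≥ 2. Hence tw(G) = 2 exactly.

Treewidth 2.
One optimal decomposition is:
Bags: B1 = {a, b, d}  B2 = {a, b, e}  B3 = {a, e, f}  B4 = {a, c, f}
Tree: B1–B2, B2–B3, B3–B4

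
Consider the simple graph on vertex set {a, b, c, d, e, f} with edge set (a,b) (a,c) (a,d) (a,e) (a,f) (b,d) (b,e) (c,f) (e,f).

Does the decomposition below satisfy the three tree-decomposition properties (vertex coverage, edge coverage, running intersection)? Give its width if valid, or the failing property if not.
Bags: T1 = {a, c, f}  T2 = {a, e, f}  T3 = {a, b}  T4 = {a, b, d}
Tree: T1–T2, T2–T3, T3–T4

No — edge (e,b) lies in no bag.

A tree decomposition must satisfy three properties: every vertex lies in some bag; for every edge, both endpoints lie together in some bag; and for every vertex, the bags containing it form a connected subtree. Here edge (e,b) lies in no bag, so the decomposition is invalid.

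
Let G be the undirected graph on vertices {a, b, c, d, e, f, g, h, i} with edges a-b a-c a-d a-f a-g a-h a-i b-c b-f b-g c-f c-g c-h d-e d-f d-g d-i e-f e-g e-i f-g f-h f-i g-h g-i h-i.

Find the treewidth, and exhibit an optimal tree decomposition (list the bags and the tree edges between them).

Each bag holds 5 vertices, so the decomposition has width 4, which upper-bounds the treewidth. On the other hand G contains the 5-clique {d, e, f, g, i}. A clique must lie in a single bag of any decomposition, so no decomposition can have width below 4. Therefore the treewidth is 4.

Treewidth 4.
One optimal decomposition is:
Bags: B1 = {a, f, g, h, i}  B2 = {a, d, f, g, i}  B3 = {a, c, f, g, h}  B4 = {a, b, c, f, g}  B5 = {d, e, f, g, i}
Tree: B1–B2, B1–B3, B3–B4, B2–B5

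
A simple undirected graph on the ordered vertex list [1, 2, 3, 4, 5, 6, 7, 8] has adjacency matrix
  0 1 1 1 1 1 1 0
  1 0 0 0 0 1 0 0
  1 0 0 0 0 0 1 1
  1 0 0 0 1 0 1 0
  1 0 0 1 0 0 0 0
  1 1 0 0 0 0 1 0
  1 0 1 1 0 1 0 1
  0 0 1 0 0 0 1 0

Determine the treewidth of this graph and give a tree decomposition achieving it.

Every bag has size at most 3, so the width is 3 − 1 = 2 and tw(G) ≤ 2. Conversely, {3, 7, 8} is a clique of size 3, and the vertices of any clique must share a bag in every tree decomposition; so some bag has ≥ 3 vertices and tw(G) ≥ 2. Combining the bounds, tw(G) = 2.

Treewidth 2.
Bags: B1 = {1, 4, 7}  B2 = {1, 3, 7}  B3 = {3, 7, 8}  B4 = {1, 6, 7}  B5 = {1, 4, 5}  B6 = {1, 2, 6}
Tree: B1–B2, B2–B3, B1–B4, B1–B5, B4–B6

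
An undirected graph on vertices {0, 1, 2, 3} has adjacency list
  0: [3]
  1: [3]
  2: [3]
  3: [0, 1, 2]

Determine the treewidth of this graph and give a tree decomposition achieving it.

The largest bag has 2 vertices, giving width 1; this decomposition certifies tw(G) ≤ 1. Since G has at least one edge (e.g. 2–3), it is not an edgeless graph, so tw(G) ≥ 1. Hence tw(G) = 1 exactly.

Treewidth 1.
Bags: B1 = {2, 3}  B2 = {1, 3}  B3 = {0, 3}
Tree: B1–B2, B2–B3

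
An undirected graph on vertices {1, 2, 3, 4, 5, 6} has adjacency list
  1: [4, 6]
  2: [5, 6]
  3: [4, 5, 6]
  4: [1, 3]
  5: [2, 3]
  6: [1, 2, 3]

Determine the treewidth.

A width-2 tree decomposition is:
Bags: B1 = {1, 4, 6}  B2 = {3, 4, 6}  B3 = {2, 3, 6}  B4 = {2, 3, 5}
Tree: B1–B2, B2–B3, B3–B4
Each bag holds 3 vertices, so the decomposition has width 2, which upper-bounds the treewidth. Since 1–4–3–6–1 is a cycle in G, G is not acyclic. Forests are exactly the graphs of treewidth ≤ 1, so tw(G) ≥ 2. The upper and lower bounds meet at 2, so that is the treewidth.

2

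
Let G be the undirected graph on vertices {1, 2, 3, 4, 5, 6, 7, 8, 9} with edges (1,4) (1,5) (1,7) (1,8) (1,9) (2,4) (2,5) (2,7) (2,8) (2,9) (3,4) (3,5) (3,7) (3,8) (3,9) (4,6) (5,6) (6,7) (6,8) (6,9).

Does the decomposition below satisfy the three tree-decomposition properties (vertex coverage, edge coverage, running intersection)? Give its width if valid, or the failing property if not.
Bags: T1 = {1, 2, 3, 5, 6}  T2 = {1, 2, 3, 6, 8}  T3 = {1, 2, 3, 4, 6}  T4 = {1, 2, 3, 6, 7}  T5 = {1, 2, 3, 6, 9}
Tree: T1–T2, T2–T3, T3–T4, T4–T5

Checking the three conditions: (i) the bags cover all of {1, 2, 3, 4, 5, 6, 7, 8, 9}; (ii) for each edge, some bag contains both endpoints; (iii) the bags containing any fixed vertex form a subtree. All hold, so the decomposition is valid with width 5 − 1 = 4.

Yes; width 4.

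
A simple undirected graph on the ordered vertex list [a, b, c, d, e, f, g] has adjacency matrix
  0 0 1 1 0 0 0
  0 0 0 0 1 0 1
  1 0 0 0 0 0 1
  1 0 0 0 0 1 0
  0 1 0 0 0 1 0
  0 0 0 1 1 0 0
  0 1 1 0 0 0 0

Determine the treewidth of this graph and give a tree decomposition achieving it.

Treewidth 2.
One such decomposition:
Bags: B1 = {b, c, g}  B2 = {a, b, c}  B3 = {a, b, d}  B4 = {b, d, f}  B5 = {b, e, f}
Tree: B1–B2, B2–B3, B3–B4, B4–B5

Each bag holds 3 vertices, so the decomposition has width 2, which upper-bounds the treewidth. The edges b–g–c–a–d–f–e–b form a cycle, so G is not a tree and its treewidth is at least 2. The upper and lower bounds meet at 2, so that is the treewidth.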